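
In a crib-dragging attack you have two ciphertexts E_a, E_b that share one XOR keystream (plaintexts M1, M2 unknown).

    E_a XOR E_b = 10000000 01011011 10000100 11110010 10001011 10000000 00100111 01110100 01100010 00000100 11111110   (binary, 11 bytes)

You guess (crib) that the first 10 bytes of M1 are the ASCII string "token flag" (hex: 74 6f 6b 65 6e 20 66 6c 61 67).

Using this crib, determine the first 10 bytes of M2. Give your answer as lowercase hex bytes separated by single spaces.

Since E_a ⊕ E_b = M1 ⊕ M2, XORing with the guessed M1 bytes yields the corresponding M2 bytes: M2 = (E_a ⊕ E_b) ⊕ M1.
80 xor 74 = f4
5b xor 6f = 34
84 xor 6b = ef
f2 xor 65 = 97
8b xor 6e = e5
80 xor 20 = a0
27 xor 66 = 41
74 xor 6c = 18
62 xor 61 = 03
04 xor 67 = 63

f4 34 ef 97 e5 a0 41 18 03 63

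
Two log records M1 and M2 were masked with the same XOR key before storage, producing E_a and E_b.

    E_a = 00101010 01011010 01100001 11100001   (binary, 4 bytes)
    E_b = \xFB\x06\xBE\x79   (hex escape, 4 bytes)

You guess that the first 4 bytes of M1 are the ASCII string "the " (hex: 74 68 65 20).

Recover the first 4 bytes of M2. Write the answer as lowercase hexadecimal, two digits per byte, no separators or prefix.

a534bab8

First, E_a ⊕ E_b = (M1 ⊕ K) ⊕ (M2 ⊕ K) = M1 ⊕ M2, so the key drops out. Then M2 = (M1 ⊕ M2) ⊕ M1 over the first 4 bytes.
byte 0: (2a XOR fb) XOR 74 = d1 XOR 74 = a5
byte 1: (5a XOR 06) XOR 68 = 5c XOR 68 = 34
byte 2: (61 XOR be) XOR 65 = df XOR 65 = ba
byte 3: (e1 XOR 79) XOR 20 = 98 XOR 20 = b8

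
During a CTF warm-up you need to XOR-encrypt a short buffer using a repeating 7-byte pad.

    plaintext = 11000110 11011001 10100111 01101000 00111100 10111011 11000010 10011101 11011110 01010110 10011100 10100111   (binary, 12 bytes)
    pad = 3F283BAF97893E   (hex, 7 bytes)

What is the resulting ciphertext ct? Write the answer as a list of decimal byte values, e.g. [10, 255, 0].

The 7-byte key repeats, so the effective keystream is 3f 28 3b af 97 89 3e 3f 28 3b af 97.
byte 0: 11000110 xor 00111111 = 11111001
byte 1: 11011001 xor 00101000 = 11110001
byte 2: 10100111 xor 00111011 = 10011100
byte 3: 01101000 xor 10101111 = 11000111
byte 4: 00111100 xor 10010111 = 10101011
byte 5: 10111011 xor 10001001 = 00110010
byte 6: 11000010 xor 00111110 = 11111100
byte 7: 10011101 xor 00111111 = 10100010
byte 8: 11011110 xor 00101000 = 11110110
byte 9: 01010110 xor 00111011 = 01101101
byte 10: 10011100 xor 10101111 = 00110011
byte 11: 10100111 xor 10010111 = 00110000

[249, 241, 156, 199, 171, 50, 252, 162, 246, 109, 51, 48]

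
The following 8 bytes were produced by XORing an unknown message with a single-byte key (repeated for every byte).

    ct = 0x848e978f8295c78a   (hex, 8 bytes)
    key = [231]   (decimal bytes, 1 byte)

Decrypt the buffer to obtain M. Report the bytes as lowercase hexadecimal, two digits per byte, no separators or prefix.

636970686572206d

The 1-byte key repeats, so the effective keystream is e7 e7 e7 e7 e7 e7 e7 e7.
byte 0: 84 XOR e7 = 63
byte 1: 8e XOR e7 = 69
byte 2: 97 XOR e7 = 70
byte 3: 8f XOR e7 = 68
byte 4: 82 XOR e7 = 65
byte 5: 95 XOR e7 = 72
byte 6: c7 XOR e7 = 20
byte 7: 8a XOR e7 = 6d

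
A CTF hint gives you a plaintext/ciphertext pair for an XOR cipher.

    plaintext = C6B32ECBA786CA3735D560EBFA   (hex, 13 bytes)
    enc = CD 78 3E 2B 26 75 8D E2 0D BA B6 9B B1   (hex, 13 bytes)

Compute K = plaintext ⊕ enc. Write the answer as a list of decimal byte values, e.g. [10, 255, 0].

[11, 203, 16, 224, 129, 243, 71, 213, 56, 111, 214, 112, 75]

Since enc = plaintext ⊕ K, XORing both sides with plaintext gives K = plaintext ⊕ enc.
c6 ⊕ cd = 0b
b3 ⊕ 78 = cb
2e ⊕ 3e = 10
cb ⊕ 2b = e0
a7 ⊕ 26 = 81
86 ⊕ 75 = f3
ca ⊕ 8d = 47
37 ⊕ e2 = d5
35 ⊕ 0d = 38
d5 ⊕ ba = 6f
60 ⊕ b6 = d6
eb ⊕ 9b = 70
fa ⊕ b1 = 4b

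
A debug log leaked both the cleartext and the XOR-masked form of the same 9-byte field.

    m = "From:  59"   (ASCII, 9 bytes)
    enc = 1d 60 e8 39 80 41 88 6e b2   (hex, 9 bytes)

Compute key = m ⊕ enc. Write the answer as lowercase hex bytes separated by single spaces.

5b 12 87 54 ba 61 a8 5b 8b

Since enc = m ⊕ key, XORing both sides with m gives key = m ⊕ enc.
46 ⊕ 1d = 5b
72 ⊕ 60 = 12
6f ⊕ e8 = 87
6d ⊕ 39 = 54
3a ⊕ 80 = ba
20 ⊕ 41 = 61
20 ⊕ 88 = a8
35 ⊕ 6e = 5b
39 ⊕ b2 = 8b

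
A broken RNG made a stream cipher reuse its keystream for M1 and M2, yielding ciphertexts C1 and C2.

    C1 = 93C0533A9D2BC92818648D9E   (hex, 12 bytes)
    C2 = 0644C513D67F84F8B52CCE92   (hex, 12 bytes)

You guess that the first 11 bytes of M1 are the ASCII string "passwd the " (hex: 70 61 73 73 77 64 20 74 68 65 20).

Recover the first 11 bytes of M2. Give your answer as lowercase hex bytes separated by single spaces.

First, C1 ⊕ C2 = (M1 ⊕ K) ⊕ (M2 ⊕ K) = M1 ⊕ M2, so the key drops out. Then M2 = (M1 ⊕ M2) ⊕ M1 over the first 11 bytes.
byte 0: (93 ^ 06) ^ 70 = 95 ^ 70 = e5
byte 1: (c0 ^ 44) ^ 61 = 84 ^ 61 = e5
byte 2: (53 ^ c5) ^ 73 = 96 ^ 73 = e5
byte 3: (3a ^ 13) ^ 73 = 29 ^ 73 = 5a
byte 4: (9d ^ d6) ^ 77 = 4b ^ 77 = 3c
byte 5: (2b ^ 7f) ^ 64 = 54 ^ 64 = 30
byte 6: (c9 ^ 84) ^ 20 = 4d ^ 20 = 6d
byte 7: (28 ^ f8) ^ 74 = d0 ^ 74 = a4
byte 8: (18 ^ b5) ^ 68 = ad ^ 68 = c5
byte 9: (64 ^ 2c) ^ 65 = 48 ^ 65 = 2d
byte 10: (8d ^ ce) ^ 20 = 43 ^ 20 = 63

e5 e5 e5 5a 3c 30 6d a4 c5 2d 63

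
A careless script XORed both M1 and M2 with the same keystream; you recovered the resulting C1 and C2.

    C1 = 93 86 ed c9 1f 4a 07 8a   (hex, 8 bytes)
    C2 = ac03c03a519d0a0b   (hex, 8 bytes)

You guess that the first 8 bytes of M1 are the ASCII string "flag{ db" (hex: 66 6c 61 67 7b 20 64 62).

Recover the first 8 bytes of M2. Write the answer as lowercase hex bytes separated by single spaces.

First, C1 ⊕ C2 = (M1 ⊕ K) ⊕ (M2 ⊕ K) = M1 ⊕ M2, so the key drops out. Then M2 = (M1 ⊕ M2) ⊕ M1 over the first 8 bytes.
byte 0: (93 ⊕ ac) ⊕ 66 = 3f ⊕ 66 = 59
byte 1: (86 ⊕ 03) ⊕ 6c = 85 ⊕ 6c = e9
byte 2: (ed ⊕ c0) ⊕ 61 = 2d ⊕ 61 = 4c
byte 3: (c9 ⊕ 3a) ⊕ 67 = f3 ⊕ 67 = 94
byte 4: (1f ⊕ 51) ⊕ 7b = 4e ⊕ 7b = 35
byte 5: (4a ⊕ 9d) ⊕ 20 = d7 ⊕ 20 = f7
byte 6: (07 ⊕ 0a) ⊕ 64 = 0d ⊕ 64 = 69
byte 7: (8a ⊕ 0b) ⊕ 62 = 81 ⊕ 62 = e3

59 e9 4c 94 35 f7 69 e3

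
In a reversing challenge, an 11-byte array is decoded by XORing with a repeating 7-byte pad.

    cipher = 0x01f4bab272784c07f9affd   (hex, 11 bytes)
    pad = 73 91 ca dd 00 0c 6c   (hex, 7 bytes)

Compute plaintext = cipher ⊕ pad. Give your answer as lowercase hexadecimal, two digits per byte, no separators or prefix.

7265706f72742074686520

The 7-byte key repeats, so the effective keystream is 73 91 ca dd 00 0c 6c 73 91 ca dd.
byte 0: 01 XOR 73 = 72
byte 1: f4 XOR 91 = 65
byte 2: ba XOR ca = 70
byte 3: b2 XOR dd = 6f
byte 4: 72 XOR 00 = 72
byte 5: 78 XOR 0c = 74
byte 6: 4c XOR 6c = 20
byte 7: 07 XOR 73 = 74
byte 8: f9 XOR 91 = 68
byte 9: af XOR ca = 65
byte 10: fd XOR dd = 20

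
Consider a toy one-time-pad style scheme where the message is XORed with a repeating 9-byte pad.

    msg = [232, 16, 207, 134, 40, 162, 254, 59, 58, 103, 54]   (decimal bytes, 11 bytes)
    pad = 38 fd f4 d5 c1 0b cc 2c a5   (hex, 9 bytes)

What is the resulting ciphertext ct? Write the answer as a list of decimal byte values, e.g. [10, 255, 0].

[208, 237, 59, 83, 233, 169, 50, 23, 159, 95, 203]

The 9-byte key repeats, so the effective keystream is 38 fd f4 d5 c1 0b cc 2c a5 38 fd.
byte 0: e8 ^ 38 = d0
byte 1: 10 ^ fd = ed
byte 2: cf ^ f4 = 3b
byte 3: 86 ^ d5 = 53
byte 4: 28 ^ c1 = e9
byte 5: a2 ^ 0b = a9
byte 6: fe ^ cc = 32
byte 7: 3b ^ 2c = 17
byte 8: 3a ^ a5 = 9f
byte 9: 67 ^ 38 = 5f
byte 10: 36 ^ fd = cb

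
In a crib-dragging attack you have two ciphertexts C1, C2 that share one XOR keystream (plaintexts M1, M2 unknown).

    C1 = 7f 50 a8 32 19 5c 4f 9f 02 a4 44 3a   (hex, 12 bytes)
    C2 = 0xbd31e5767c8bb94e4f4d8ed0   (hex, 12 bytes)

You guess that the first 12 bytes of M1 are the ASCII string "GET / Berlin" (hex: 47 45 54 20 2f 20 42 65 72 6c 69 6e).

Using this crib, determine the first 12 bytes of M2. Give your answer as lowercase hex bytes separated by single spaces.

First, C1 ⊕ C2 = (M1 ⊕ K) ⊕ (M2 ⊕ K) = M1 ⊕ M2, so the key drops out. Then M2 = (M1 ⊕ M2) ⊕ M1 over the first 12 bytes.
byte 0: (7f ⊕ bd) ⊕ 47 = c2 ⊕ 47 = 85
byte 1: (50 ⊕ 31) ⊕ 45 = 61 ⊕ 45 = 24
byte 2: (a8 ⊕ e5) ⊕ 54 = 4d ⊕ 54 = 19
byte 3: (32 ⊕ 76) ⊕ 20 = 44 ⊕ 20 = 64
byte 4: (19 ⊕ 7c) ⊕ 2f = 65 ⊕ 2f = 4a
byte 5: (5c ⊕ 8b) ⊕ 20 = d7 ⊕ 20 = f7
byte 6: (4f ⊕ b9) ⊕ 42 = f6 ⊕ 42 = b4
byte 7: (9f ⊕ 4e) ⊕ 65 = d1 ⊕ 65 = b4
byte 8: (02 ⊕ 4f) ⊕ 72 = 4d ⊕ 72 = 3f
byte 9: (a4 ⊕ 4d) ⊕ 6c = e9 ⊕ 6c = 85
byte 10: (44 ⊕ 8e) ⊕ 69 = ca ⊕ 69 = a3
byte 11: (3a ⊕ d0) ⊕ 6e = ea ⊕ 6e = 84

85 24 19 64 4a f7 b4 b4 3f 85 a3 84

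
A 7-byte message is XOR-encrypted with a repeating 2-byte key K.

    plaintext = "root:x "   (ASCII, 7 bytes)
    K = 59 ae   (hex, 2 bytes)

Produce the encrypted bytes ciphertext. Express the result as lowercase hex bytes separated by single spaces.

The 2-byte key repeats, so the effective keystream is 59 ae 59 ae 59 ae 59.
byte 0: 72 ⊕ 59 = 2b
byte 1: 6f ⊕ ae = c1
byte 2: 6f ⊕ 59 = 36
byte 3: 74 ⊕ ae = da
byte 4: 3a ⊕ 59 = 63
byte 5: 78 ⊕ ae = d6
byte 6: 20 ⊕ 59 = 79

2b c1 36 da 63 d6 79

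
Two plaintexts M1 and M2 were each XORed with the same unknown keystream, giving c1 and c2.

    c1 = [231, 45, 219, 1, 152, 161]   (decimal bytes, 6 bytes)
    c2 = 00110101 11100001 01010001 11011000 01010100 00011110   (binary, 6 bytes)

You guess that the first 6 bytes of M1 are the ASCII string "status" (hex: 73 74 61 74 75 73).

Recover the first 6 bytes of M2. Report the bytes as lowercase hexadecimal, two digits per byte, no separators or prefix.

a1b8ebadb9cc

First, c1 ⊕ c2 = (M1 ⊕ K) ⊕ (M2 ⊕ K) = M1 ⊕ M2, so the key drops out. Then M2 = (M1 ⊕ M2) ⊕ M1 over the first 6 bytes.
byte 0: (e7 ^ 35) ^ 73 = d2 ^ 73 = a1
byte 1: (2d ^ e1) ^ 74 = cc ^ 74 = b8
byte 2: (db ^ 51) ^ 61 = 8a ^ 61 = eb
byte 3: (01 ^ d8) ^ 74 = d9 ^ 74 = ad
byte 4: (98 ^ 54) ^ 75 = cc ^ 75 = b9
byte 5: (a1 ^ 1e) ^ 73 = bf ^ 73 = cc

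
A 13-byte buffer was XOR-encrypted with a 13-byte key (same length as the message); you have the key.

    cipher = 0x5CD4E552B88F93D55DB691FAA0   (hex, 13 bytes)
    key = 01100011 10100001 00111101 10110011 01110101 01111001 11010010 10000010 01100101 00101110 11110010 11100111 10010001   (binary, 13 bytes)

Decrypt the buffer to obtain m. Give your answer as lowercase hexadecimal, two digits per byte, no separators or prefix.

XOR is its own inverse, so applying the key byte-wise gives the result directly.
byte 0:  92 xor  99 =  63
byte 1: 212 xor 161 = 117
byte 2: 229 xor  61 = 216
byte 3:  82 xor 179 = 225
byte 4: 184 xor 117 = 205
byte 5: 143 xor 121 = 246
byte 6: 147 xor 210 =  65
byte 7: 213 xor 130 =  87
byte 8:  93 xor 101 =  56
byte 9: 182 xor  46 = 152
byte 10: 145 xor 242 =  99
byte 11: 250 xor 231 =  29
byte 12: 160 xor 145 =  49

3f75d8e1cdf641573898631d31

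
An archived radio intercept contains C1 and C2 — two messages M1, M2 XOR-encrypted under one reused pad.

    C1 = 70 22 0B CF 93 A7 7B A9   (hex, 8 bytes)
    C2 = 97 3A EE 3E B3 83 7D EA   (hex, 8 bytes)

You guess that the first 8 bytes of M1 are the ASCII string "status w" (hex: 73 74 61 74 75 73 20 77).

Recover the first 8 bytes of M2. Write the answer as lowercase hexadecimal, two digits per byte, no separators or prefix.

First, C1 ⊕ C2 = (M1 ⊕ K) ⊕ (M2 ⊕ K) = M1 ⊕ M2, so the key drops out. Then M2 = (M1 ⊕ M2) ⊕ M1 over the first 8 bytes.
byte 0: (70 ⊕ 97) ⊕ 73 = e7 ⊕ 73 = 94
byte 1: (22 ⊕ 3a) ⊕ 74 = 18 ⊕ 74 = 6c
byte 2: (0b ⊕ ee) ⊕ 61 = e5 ⊕ 61 = 84
byte 3: (cf ⊕ 3e) ⊕ 74 = f1 ⊕ 74 = 85
byte 4: (93 ⊕ b3) ⊕ 75 = 20 ⊕ 75 = 55
byte 5: (a7 ⊕ 83) ⊕ 73 = 24 ⊕ 73 = 57
byte 6: (7b ⊕ 7d) ⊕ 20 = 06 ⊕ 20 = 26
byte 7: (a9 ⊕ ea) ⊕ 77 = 43 ⊕ 77 = 34

946c848555572634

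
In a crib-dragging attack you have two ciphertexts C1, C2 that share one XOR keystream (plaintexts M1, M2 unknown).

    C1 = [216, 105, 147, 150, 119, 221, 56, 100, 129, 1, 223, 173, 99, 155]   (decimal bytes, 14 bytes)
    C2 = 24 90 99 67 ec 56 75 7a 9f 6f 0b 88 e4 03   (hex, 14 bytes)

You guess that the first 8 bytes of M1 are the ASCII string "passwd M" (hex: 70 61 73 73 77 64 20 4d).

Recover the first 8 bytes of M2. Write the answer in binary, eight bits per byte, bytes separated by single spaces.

10001100 10011000 01111001 10000010 11101100 11101111 01101101 01010011

First, C1 ⊕ C2 = (M1 ⊕ K) ⊕ (M2 ⊕ K) = M1 ⊕ M2, so the key drops out. Then M2 = (M1 ⊕ M2) ⊕ M1 over the first 8 bytes.
byte 0: (d8 xor 24) xor 70 = fc xor 70 = 8c
byte 1: (69 xor 90) xor 61 = f9 xor 61 = 98
byte 2: (93 xor 99) xor 73 = 0a xor 73 = 79
byte 3: (96 xor 67) xor 73 = f1 xor 73 = 82
byte 4: (77 xor ec) xor 77 = 9b xor 77 = ec
byte 5: (dd xor 56) xor 64 = 8b xor 64 = ef
byte 6: (38 xor 75) xor 20 = 4d xor 20 = 6d
byte 7: (64 xor 7a) xor 4d = 1e xor 4d = 53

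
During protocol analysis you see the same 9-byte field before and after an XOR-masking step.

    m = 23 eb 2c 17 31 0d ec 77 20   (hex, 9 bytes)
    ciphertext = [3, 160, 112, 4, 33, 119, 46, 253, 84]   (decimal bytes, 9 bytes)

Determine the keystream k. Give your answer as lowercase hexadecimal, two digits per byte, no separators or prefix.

204b5c13107ac28a74

Since ciphertext = m ⊕ k, XORing both sides with m gives k = m ⊕ ciphertext.
byte 0: 23 xor 03 = 20
byte 1: eb xor a0 = 4b
byte 2: 2c xor 70 = 5c
byte 3: 17 xor 04 = 13
byte 4: 31 xor 21 = 10
byte 5: 0d xor 77 = 7a
byte 6: ec xor 2e = c2
byte 7: 77 xor fd = 8a
byte 8: 20 xor 54 = 74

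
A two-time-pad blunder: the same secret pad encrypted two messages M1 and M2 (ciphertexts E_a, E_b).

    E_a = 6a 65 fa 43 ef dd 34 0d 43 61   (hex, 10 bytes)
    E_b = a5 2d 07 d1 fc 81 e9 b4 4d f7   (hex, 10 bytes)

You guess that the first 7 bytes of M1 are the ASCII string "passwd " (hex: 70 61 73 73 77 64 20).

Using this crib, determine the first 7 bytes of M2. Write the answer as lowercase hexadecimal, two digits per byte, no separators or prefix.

First, E_a ⊕ E_b = (M1 ⊕ K) ⊕ (M2 ⊕ K) = M1 ⊕ M2, so the key drops out. Then M2 = (M1 ⊕ M2) ⊕ M1 over the first 7 bytes.
byte 0: (6a ^ a5) ^ 70 = cf ^ 70 = bf
byte 1: (65 ^ 2d) ^ 61 = 48 ^ 61 = 29
byte 2: (fa ^ 07) ^ 73 = fd ^ 73 = 8e
byte 3: (43 ^ d1) ^ 73 = 92 ^ 73 = e1
byte 4: (ef ^ fc) ^ 77 = 13 ^ 77 = 64
byte 5: (dd ^ 81) ^ 64 = 5c ^ 64 = 38
byte 6: (34 ^ e9) ^ 20 = dd ^ 20 = fd

bf298ee16438fd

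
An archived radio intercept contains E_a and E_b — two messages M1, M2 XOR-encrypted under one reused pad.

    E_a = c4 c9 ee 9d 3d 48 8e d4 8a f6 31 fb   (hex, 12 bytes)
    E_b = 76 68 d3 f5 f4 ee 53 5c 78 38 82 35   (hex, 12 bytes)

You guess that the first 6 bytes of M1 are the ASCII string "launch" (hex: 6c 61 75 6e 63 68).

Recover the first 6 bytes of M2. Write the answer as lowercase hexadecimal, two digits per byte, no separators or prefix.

dec04806aace

First, E_a ⊕ E_b = (M1 ⊕ K) ⊕ (M2 ⊕ K) = M1 ⊕ M2, so the key drops out. Then M2 = (M1 ⊕ M2) ⊕ M1 over the first 6 bytes.
byte 0: (c4 ⊕ 76) ⊕ 6c = b2 ⊕ 6c = de
byte 1: (c9 ⊕ 68) ⊕ 61 = a1 ⊕ 61 = c0
byte 2: (ee ⊕ d3) ⊕ 75 = 3d ⊕ 75 = 48
byte 3: (9d ⊕ f5) ⊕ 6e = 68 ⊕ 6e = 06
byte 4: (3d ⊕ f4) ⊕ 63 = c9 ⊕ 63 = aa
byte 5: (48 ⊕ ee) ⊕ 68 = a6 ⊕ 68 = ce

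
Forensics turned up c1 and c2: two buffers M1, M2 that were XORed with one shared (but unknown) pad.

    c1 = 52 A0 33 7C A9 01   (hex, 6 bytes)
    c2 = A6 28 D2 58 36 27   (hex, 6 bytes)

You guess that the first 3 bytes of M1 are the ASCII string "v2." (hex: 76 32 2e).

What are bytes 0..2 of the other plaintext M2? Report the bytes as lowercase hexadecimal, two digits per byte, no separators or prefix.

First, c1 ⊕ c2 = (M1 ⊕ K) ⊕ (M2 ⊕ K) = M1 ⊕ M2, so the key drops out. Then M2 = (M1 ⊕ M2) ⊕ M1 over the first 3 bytes.
byte 0: (52 ⊕ a6) ⊕ 76 = f4 ⊕ 76 = 82
byte 1: (a0 ⊕ 28) ⊕ 32 = 88 ⊕ 32 = ba
byte 2: (33 ⊕ d2) ⊕ 2e = e1 ⊕ 2e = cf

82bacf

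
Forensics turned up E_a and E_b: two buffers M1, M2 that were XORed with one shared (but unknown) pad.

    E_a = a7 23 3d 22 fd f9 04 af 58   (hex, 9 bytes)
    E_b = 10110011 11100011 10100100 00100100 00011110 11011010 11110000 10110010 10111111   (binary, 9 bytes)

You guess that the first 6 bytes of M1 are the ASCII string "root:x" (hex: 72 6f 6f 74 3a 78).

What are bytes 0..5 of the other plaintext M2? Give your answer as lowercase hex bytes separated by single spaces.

66 af f6 72 d9 5b

First, E_a ⊕ E_b = (M1 ⊕ K) ⊕ (M2 ⊕ K) = M1 ⊕ M2, so the key drops out. Then M2 = (M1 ⊕ M2) ⊕ M1 over the first 6 bytes.
byte 0: (a7 ^ b3) ^ 72 = 14 ^ 72 = 66
byte 1: (23 ^ e3) ^ 6f = c0 ^ 6f = af
byte 2: (3d ^ a4) ^ 6f = 99 ^ 6f = f6
byte 3: (22 ^ 24) ^ 74 = 06 ^ 74 = 72
byte 4: (fd ^ 1e) ^ 3a = e3 ^ 3a = d9
byte 5: (f9 ^ da) ^ 78 = 23 ^ 78 = 5b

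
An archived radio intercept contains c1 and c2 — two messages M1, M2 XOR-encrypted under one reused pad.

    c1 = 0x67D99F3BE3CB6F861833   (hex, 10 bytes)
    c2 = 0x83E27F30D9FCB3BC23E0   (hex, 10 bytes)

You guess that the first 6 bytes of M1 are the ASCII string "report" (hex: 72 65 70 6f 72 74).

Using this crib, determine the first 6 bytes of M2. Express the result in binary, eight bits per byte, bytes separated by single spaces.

First, c1 ⊕ c2 = (M1 ⊕ K) ⊕ (M2 ⊕ K) = M1 ⊕ M2, so the key drops out. Then M2 = (M1 ⊕ M2) ⊕ M1 over the first 6 bytes.
byte 0: (67 ⊕ 83) ⊕ 72 = e4 ⊕ 72 = 96
byte 1: (d9 ⊕ e2) ⊕ 65 = 3b ⊕ 65 = 5e
byte 2: (9f ⊕ 7f) ⊕ 70 = e0 ⊕ 70 = 90
byte 3: (3b ⊕ 30) ⊕ 6f = 0b ⊕ 6f = 64
byte 4: (e3 ⊕ d9) ⊕ 72 = 3a ⊕ 72 = 48
byte 5: (cb ⊕ fc) ⊕ 74 = 37 ⊕ 74 = 43

10010110 01011110 10010000 01100100 01001000 01000011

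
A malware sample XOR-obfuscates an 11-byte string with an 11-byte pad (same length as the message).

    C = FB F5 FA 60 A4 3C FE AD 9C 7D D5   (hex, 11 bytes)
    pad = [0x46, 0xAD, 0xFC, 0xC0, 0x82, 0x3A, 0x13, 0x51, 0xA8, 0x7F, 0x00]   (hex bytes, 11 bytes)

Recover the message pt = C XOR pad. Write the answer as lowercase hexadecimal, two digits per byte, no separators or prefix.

XOR is its own inverse, so applying the key byte-wise gives the result directly.
fb XOR 46 = bd
f5 XOR ad = 58
fa XOR fc = 06
60 XOR c0 = a0
a4 XOR 82 = 26
3c XOR 3a = 06
fe XOR 13 = ed
ad XOR 51 = fc
9c XOR a8 = 34
7d XOR 7f = 02
d5 XOR 00 = d5

bd5806a02606edfc3402d5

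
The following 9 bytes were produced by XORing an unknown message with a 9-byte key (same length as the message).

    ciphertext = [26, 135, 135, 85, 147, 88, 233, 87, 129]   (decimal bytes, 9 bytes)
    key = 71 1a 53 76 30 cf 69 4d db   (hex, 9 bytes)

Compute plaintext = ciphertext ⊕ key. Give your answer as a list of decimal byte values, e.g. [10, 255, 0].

byte 0: 1a ^ 71 = 6b
byte 1: 87 ^ 1a = 9d
byte 2: 87 ^ 53 = d4
byte 3: 55 ^ 76 = 23
byte 4: 93 ^ 30 = a3
byte 5: 58 ^ cf = 97
byte 6: e9 ^ 69 = 80
byte 7: 57 ^ 4d = 1a
byte 8: 81 ^ db = 5a

[107, 157, 212, 35, 163, 151, 128, 26, 90]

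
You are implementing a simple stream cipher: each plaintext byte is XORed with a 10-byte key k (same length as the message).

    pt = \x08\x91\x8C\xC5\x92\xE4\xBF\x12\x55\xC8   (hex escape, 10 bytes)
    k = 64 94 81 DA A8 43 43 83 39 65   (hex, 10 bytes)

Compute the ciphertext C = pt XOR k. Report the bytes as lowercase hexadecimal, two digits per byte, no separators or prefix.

XOR is its own inverse, so applying the key byte-wise gives the result directly.
byte 0: 00001000 ⊕ 01100100 = 01101100
byte 1: 10010001 ⊕ 10010100 = 00000101
byte 2: 10001100 ⊕ 10000001 = 00001101
byte 3: 11000101 ⊕ 11011010 = 00011111
byte 4: 10010010 ⊕ 10101000 = 00111010
byte 5: 11100100 ⊕ 01000011 = 10100111
byte 6: 10111111 ⊕ 01000011 = 11111100
byte 7: 00010010 ⊕ 10000011 = 10010001
byte 8: 01010101 ⊕ 00111001 = 01101100
byte 9: 11001000 ⊕ 01100101 = 10101101

6c050d1f3aa7fc916cad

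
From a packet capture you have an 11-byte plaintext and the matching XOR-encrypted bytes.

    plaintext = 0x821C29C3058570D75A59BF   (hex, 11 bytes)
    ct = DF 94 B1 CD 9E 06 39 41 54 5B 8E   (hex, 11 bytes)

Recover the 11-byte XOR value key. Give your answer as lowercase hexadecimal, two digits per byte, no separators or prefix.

Since ct = plaintext ⊕ key, XORing both sides with plaintext gives key = plaintext ⊕ ct.
82 ⊕ df = 5d
1c ⊕ 94 = 88
29 ⊕ b1 = 98
c3 ⊕ cd = 0e
05 ⊕ 9e = 9b
85 ⊕ 06 = 83
70 ⊕ 39 = 49
d7 ⊕ 41 = 96
5a ⊕ 54 = 0e
59 ⊕ 5b = 02
bf ⊕ 8e = 31

5d88980e9b8349960e0231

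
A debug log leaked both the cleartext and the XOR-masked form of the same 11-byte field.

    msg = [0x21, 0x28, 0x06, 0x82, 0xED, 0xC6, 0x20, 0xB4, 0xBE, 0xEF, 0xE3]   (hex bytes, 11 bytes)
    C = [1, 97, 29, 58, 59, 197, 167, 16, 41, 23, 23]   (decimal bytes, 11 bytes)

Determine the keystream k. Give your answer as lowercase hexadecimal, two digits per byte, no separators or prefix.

20491bb8d60387a497f8f4

Since C = msg ⊕ k, XORing both sides with msg gives k = msg ⊕ C.
byte 0:  33 XOR   1 =  32
byte 1:  40 XOR  97 =  73
byte 2:   6 XOR  29 =  27
byte 3: 130 XOR  58 = 184
byte 4: 237 XOR  59 = 214
byte 5: 198 XOR 197 =   3
byte 6:  32 XOR 167 = 135
byte 7: 180 XOR  16 = 164
byte 8: 190 XOR  41 = 151
byte 9: 239 XOR  23 = 248
byte 10: 227 XOR  23 = 244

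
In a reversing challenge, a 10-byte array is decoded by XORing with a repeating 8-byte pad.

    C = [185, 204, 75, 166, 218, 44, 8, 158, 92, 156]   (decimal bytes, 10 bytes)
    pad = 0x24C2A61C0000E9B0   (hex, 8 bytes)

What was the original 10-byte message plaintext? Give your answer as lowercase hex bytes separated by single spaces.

9d 0e ed ba da 2c e1 2e 78 5e

The 8-byte key repeats, so the effective keystream is 24 c2 a6 1c 00 00 e9 b0 24 c2.
byte 0: b9 ^ 24 = 9d
byte 1: cc ^ c2 = 0e
byte 2: 4b ^ a6 = ed
byte 3: a6 ^ 1c = ba
byte 4: da ^ 00 = da
byte 5: 2c ^ 00 = 2c
byte 6: 08 ^ e9 = e1
byte 7: 9e ^ b0 = 2e
byte 8: 5c ^ 24 = 78
byte 9: 9c ^ c2 = 5e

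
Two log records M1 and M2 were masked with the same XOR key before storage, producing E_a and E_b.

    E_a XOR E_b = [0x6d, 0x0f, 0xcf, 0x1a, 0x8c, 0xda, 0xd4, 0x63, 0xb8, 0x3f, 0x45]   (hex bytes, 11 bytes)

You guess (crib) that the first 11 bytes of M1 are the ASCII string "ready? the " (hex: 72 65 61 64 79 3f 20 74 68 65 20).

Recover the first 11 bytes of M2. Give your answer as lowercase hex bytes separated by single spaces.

1f 6a ae 7e f5 e5 f4 17 d0 5a 65

Since E_a ⊕ E_b = M1 ⊕ M2, XORing with the guessed M1 bytes yields the corresponding M2 bytes: M2 = (E_a ⊕ E_b) ⊕ M1.
109 xor 114 =  31
 15 xor 101 = 106
207 xor  97 = 174
 26 xor 100 = 126
140 xor 121 = 245
218 xor  63 = 229
212 xor  32 = 244
 99 xor 116 =  23
184 xor 104 = 208
 63 xor 101 =  90
 69 xor  32 = 101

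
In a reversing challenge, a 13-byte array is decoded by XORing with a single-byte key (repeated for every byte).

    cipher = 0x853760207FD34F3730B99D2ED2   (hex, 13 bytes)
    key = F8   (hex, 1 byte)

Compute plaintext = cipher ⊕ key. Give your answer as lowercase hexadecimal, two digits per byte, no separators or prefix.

The 1-byte key repeats, so the effective keystream is f8 f8 f8 f8 f8 f8 f8 f8 f8 f8 f8 f8 f8.
byte 0: 133 xor 248 = 125
byte 1:  55 xor 248 = 207
byte 2:  96 xor 248 = 152
byte 3:  32 xor 248 = 216
byte 4: 127 xor 248 = 135
byte 5: 211 xor 248 =  43
byte 6:  79 xor 248 = 183
byte 7:  55 xor 248 = 207
byte 8:  48 xor 248 = 200
byte 9: 185 xor 248 =  65
byte 10: 157 xor 248 = 101
byte 11:  46 xor 248 = 214
byte 12: 210 xor 248 =  42

7dcf98d8872bb7cfc84165d62a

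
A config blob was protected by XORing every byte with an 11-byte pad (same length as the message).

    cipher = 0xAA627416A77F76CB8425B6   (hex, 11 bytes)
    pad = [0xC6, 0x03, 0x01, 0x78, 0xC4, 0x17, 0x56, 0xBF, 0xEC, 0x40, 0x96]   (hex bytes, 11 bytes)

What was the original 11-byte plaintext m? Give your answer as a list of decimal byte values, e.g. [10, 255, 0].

[108, 97, 117, 110, 99, 104, 32, 116, 104, 101, 32]

XOR is its own inverse, so applying the key byte-wise gives the result directly.
aa ⊕ c6 = 6c
62 ⊕ 03 = 61
74 ⊕ 01 = 75
16 ⊕ 78 = 6e
a7 ⊕ c4 = 63
7f ⊕ 17 = 68
76 ⊕ 56 = 20
cb ⊕ bf = 74
84 ⊕ ec = 68
25 ⊕ 40 = 65
b6 ⊕ 96 = 20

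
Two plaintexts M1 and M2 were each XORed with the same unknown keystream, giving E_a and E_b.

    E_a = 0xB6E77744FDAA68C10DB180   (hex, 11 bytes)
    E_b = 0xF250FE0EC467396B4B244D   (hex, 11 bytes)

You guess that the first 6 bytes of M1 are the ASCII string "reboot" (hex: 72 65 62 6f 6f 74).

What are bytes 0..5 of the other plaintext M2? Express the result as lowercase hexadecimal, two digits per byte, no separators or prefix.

36d2eb2556b9

First, E_a ⊕ E_b = (M1 ⊕ K) ⊕ (M2 ⊕ K) = M1 ⊕ M2, so the key drops out. Then M2 = (M1 ⊕ M2) ⊕ M1 over the first 6 bytes.
byte 0: (b6 ⊕ f2) ⊕ 72 = 44 ⊕ 72 = 36
byte 1: (e7 ⊕ 50) ⊕ 65 = b7 ⊕ 65 = d2
byte 2: (77 ⊕ fe) ⊕ 62 = 89 ⊕ 62 = eb
byte 3: (44 ⊕ 0e) ⊕ 6f = 4a ⊕ 6f = 25
byte 4: (fd ⊕ c4) ⊕ 6f = 39 ⊕ 6f = 56
byte 5: (aa ⊕ 67) ⊕ 74 = cd ⊕ 74 = b9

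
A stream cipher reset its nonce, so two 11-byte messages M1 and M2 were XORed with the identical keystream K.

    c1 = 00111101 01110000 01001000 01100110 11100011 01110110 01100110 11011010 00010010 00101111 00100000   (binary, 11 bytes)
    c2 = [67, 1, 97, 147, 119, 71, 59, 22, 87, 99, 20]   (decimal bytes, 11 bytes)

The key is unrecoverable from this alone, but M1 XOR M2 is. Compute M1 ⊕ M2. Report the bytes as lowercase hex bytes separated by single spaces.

7e 71 29 f5 94 31 5d cc 45 4c 34

c1 ⊕ c2 = (M1 ⊕ K) ⊕ (M2 ⊕ K) = M1 ⊕ M2 — the shared key cancels under XOR.
00111101 ⊕ 01000011 = 01111110
01110000 ⊕ 00000001 = 01110001
01001000 ⊕ 01100001 = 00101001
01100110 ⊕ 10010011 = 11110101
11100011 ⊕ 01110111 = 10010100
01110110 ⊕ 01000111 = 00110001
01100110 ⊕ 00111011 = 01011101
11011010 ⊕ 00010110 = 11001100
00010010 ⊕ 01010111 = 01000101
00101111 ⊕ 01100011 = 01001100
00100000 ⊕ 00010100 = 00110100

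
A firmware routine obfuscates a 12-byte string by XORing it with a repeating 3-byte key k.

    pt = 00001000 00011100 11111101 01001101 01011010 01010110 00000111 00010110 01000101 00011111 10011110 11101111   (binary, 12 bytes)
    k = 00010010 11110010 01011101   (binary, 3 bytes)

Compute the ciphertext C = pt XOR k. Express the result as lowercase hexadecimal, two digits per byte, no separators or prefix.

1aeea05fa80b15e4180d6cb2

The 3-byte key repeats, so the effective keystream is 12 f2 5d 12 f2 5d 12 f2 5d 12 f2 5d.
byte 0:   8 XOR  18 =  26
byte 1:  28 XOR 242 = 238
byte 2: 253 XOR  93 = 160
byte 3:  77 XOR  18 =  95
byte 4:  90 XOR 242 = 168
byte 5:  86 XOR  93 =  11
byte 6:   7 XOR  18 =  21
byte 7:  22 XOR 242 = 228
byte 8:  69 XOR  93 =  24
byte 9:  31 XOR  18 =  13
byte 10: 158 XOR 242 = 108
byte 11: 239 XOR  93 = 178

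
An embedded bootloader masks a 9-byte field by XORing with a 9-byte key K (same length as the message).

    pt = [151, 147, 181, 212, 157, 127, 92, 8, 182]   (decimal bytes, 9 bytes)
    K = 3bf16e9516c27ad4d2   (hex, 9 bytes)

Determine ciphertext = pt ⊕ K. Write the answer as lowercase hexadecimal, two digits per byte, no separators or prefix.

ac62db418bbd26dc64

byte 0: 97 XOR 3b = ac
byte 1: 93 XOR f1 = 62
byte 2: b5 XOR 6e = db
byte 3: d4 XOR 95 = 41
byte 4: 9d XOR 16 = 8b
byte 5: 7f XOR c2 = bd
byte 6: 5c XOR 7a = 26
byte 7: 08 XOR d4 = dc
byte 8: b6 XOR d2 = 64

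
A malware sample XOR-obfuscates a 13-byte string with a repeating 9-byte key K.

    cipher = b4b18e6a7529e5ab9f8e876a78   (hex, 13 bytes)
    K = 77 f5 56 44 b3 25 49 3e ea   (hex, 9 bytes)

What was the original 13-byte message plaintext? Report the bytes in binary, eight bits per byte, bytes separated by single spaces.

11000011 01000100 11011000 00101110 11000110 00001100 10101100 10010101 01110101 11111001 01110010 00111100 00111100

The 9-byte key repeats, so the effective keystream is 77 f5 56 44 b3 25 49 3e ea 77 f5 56 44.
byte 0: 180 ⊕ 119 = 195
byte 1: 177 ⊕ 245 =  68
byte 2: 142 ⊕  86 = 216
byte 3: 106 ⊕  68 =  46
byte 4: 117 ⊕ 179 = 198
byte 5:  41 ⊕  37 =  12
byte 6: 229 ⊕  73 = 172
byte 7: 171 ⊕  62 = 149
byte 8: 159 ⊕ 234 = 117
byte 9: 142 ⊕ 119 = 249
byte 10: 135 ⊕ 245 = 114
byte 11: 106 ⊕  86 =  60
byte 12: 120 ⊕  68 =  60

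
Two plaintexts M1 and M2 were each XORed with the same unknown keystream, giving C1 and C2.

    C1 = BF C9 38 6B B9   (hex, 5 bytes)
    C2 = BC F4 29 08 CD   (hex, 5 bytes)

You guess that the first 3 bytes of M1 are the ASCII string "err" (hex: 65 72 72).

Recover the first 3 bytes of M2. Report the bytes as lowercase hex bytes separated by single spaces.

66 4f 63

First, C1 ⊕ C2 = (M1 ⊕ K) ⊕ (M2 ⊕ K) = M1 ⊕ M2, so the key drops out. Then M2 = (M1 ⊕ M2) ⊕ M1 over the first 3 bytes.
byte 0: (bf ⊕ bc) ⊕ 65 = 03 ⊕ 65 = 66
byte 1: (c9 ⊕ f4) ⊕ 72 = 3d ⊕ 72 = 4f
byte 2: (38 ⊕ 29) ⊕ 72 = 11 ⊕ 72 = 63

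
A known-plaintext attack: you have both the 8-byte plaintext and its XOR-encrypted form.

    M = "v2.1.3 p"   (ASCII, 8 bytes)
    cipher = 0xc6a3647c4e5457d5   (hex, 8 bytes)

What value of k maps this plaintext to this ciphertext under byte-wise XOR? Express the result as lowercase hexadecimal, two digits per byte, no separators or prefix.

b0914a4d606777a5

Since cipher = M ⊕ k, XORing both sides with M gives k = M ⊕ cipher.
76 ^ c6 = b0
32 ^ a3 = 91
2e ^ 64 = 4a
31 ^ 7c = 4d
2e ^ 4e = 60
33 ^ 54 = 67
20 ^ 57 = 77
70 ^ d5 = a5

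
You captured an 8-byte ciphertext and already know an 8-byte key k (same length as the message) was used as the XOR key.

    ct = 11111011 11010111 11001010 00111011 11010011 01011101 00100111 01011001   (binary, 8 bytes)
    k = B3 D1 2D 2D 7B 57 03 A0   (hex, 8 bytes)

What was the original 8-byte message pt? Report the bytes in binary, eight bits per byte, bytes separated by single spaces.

01001000 00000110 11100111 00010110 10101000 00001010 00100100 11111001

XOR is its own inverse, so applying the key byte-wise gives the result directly.
fb ⊕ b3 = 48
d7 ⊕ d1 = 06
ca ⊕ 2d = e7
3b ⊕ 2d = 16
d3 ⊕ 7b = a8
5d ⊕ 57 = 0a
27 ⊕ 03 = 24
59 ⊕ a0 = f9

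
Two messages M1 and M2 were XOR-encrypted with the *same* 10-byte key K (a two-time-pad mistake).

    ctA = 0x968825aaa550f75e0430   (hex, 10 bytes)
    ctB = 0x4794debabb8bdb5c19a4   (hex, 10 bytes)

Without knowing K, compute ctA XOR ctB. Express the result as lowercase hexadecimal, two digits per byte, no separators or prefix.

ctA ⊕ ctB = (M1 ⊕ K) ⊕ (M2 ⊕ K) = M1 ⊕ M2 — the shared key cancels under XOR.
byte 0: 96 ⊕ 47 = d1
byte 1: 88 ⊕ 94 = 1c
byte 2: 25 ⊕ de = fb
byte 3: aa ⊕ ba = 10
byte 4: a5 ⊕ bb = 1e
byte 5: 50 ⊕ 8b = db
byte 6: f7 ⊕ db = 2c
byte 7: 5e ⊕ 5c = 02
byte 8: 04 ⊕ 19 = 1d
byte 9: 30 ⊕ a4 = 94

d11cfb101edb2c021d94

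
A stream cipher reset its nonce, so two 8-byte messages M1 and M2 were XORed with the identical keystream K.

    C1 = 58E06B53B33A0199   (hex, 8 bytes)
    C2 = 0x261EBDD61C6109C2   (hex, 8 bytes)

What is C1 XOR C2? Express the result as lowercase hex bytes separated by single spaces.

7e fe d6 85 af 5b 08 5b

C1 ⊕ C2 = (M1 ⊕ K) ⊕ (M2 ⊕ K) = M1 ⊕ M2 — the shared key cancels under XOR.
01011000 ⊕ 00100110 = 01111110
11100000 ⊕ 00011110 = 11111110
01101011 ⊕ 10111101 = 11010110
01010011 ⊕ 11010110 = 10000101
10110011 ⊕ 00011100 = 10101111
00111010 ⊕ 01100001 = 01011011
00000001 ⊕ 00001001 = 00001000
10011001 ⊕ 11000010 = 01011011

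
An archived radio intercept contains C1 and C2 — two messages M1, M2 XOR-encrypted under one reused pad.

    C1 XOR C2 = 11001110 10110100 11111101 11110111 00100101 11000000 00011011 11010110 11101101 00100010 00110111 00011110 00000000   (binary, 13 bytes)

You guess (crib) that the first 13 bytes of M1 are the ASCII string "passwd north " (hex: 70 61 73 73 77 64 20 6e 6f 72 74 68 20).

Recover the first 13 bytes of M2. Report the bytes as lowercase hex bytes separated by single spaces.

Since C1 ⊕ C2 = M1 ⊕ M2, XORing with the guessed M1 bytes yields the corresponding M2 bytes: M2 = (C1 ⊕ C2) ⊕ M1.
byte 0: ce xor 70 = be
byte 1: b4 xor 61 = d5
byte 2: fd xor 73 = 8e
byte 3: f7 xor 73 = 84
byte 4: 25 xor 77 = 52
byte 5: c0 xor 64 = a4
byte 6: 1b xor 20 = 3b
byte 7: d6 xor 6e = b8
byte 8: ed xor 6f = 82
byte 9: 22 xor 72 = 50
byte 10: 37 xor 74 = 43
byte 11: 1e xor 68 = 76
byte 12: 00 xor 20 = 20

be d5 8e 84 52 a4 3b b8 82 50 43 76 20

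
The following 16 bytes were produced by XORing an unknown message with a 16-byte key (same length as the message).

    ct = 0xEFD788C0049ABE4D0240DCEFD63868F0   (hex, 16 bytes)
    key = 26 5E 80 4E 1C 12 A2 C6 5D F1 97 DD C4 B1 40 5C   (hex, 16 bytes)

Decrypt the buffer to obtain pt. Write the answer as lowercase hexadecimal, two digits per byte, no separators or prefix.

c989088e18881c8b5fb14b32128928ac

239 ^  38 = 201
215 ^  94 = 137
136 ^ 128 =   8
192 ^  78 = 142
  4 ^  28 =  24
154 ^  18 = 136
190 ^ 162 =  28
 77 ^ 198 = 139
  2 ^  93 =  95
 64 ^ 241 = 177
220 ^ 151 =  75
239 ^ 221 =  50
214 ^ 196 =  18
 56 ^ 177 = 137
104 ^  64 =  40
240 ^  92 = 172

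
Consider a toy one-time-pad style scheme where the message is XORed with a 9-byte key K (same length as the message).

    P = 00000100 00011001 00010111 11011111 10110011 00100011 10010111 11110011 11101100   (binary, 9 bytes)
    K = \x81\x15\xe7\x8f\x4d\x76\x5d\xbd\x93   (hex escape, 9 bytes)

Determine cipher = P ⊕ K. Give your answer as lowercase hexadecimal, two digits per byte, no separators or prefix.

XOR is its own inverse, so applying the key byte-wise gives the result directly.
byte 0: 04 ^ 81 = 85
byte 1: 19 ^ 15 = 0c
byte 2: 17 ^ e7 = f0
byte 3: df ^ 8f = 50
byte 4: b3 ^ 4d = fe
byte 5: 23 ^ 76 = 55
byte 6: 97 ^ 5d = ca
byte 7: f3 ^ bd = 4e
byte 8: ec ^ 93 = 7f

850cf050fe55ca4e7f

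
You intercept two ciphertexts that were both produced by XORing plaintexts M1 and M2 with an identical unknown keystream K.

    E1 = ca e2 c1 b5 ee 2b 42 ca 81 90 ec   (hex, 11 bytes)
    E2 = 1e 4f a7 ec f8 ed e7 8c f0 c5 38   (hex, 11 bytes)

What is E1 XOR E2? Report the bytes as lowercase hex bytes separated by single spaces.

E1 ⊕ E2 = (M1 ⊕ K) ⊕ (M2 ⊕ K) = M1 ⊕ M2 — the shared key cancels under XOR.
byte 0: ca XOR 1e = d4
byte 1: e2 XOR 4f = ad
byte 2: c1 XOR a7 = 66
byte 3: b5 XOR ec = 59
byte 4: ee XOR f8 = 16
byte 5: 2b XOR ed = c6
byte 6: 42 XOR e7 = a5
byte 7: ca XOR 8c = 46
byte 8: 81 XOR f0 = 71
byte 9: 90 XOR c5 = 55
byte 10: ec XOR 38 = d4

d4 ad 66 59 16 c6 a5 46 71 55 d4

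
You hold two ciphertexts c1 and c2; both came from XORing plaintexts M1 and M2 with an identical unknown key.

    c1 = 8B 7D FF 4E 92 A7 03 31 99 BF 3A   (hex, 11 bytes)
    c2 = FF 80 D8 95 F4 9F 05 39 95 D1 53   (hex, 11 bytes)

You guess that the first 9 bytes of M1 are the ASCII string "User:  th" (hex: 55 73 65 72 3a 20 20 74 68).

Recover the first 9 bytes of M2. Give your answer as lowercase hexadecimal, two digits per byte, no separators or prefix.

218e42a95c18267c64

First, c1 ⊕ c2 = (M1 ⊕ K) ⊕ (M2 ⊕ K) = M1 ⊕ M2, so the key drops out. Then M2 = (M1 ⊕ M2) ⊕ M1 over the first 9 bytes.
byte 0: (8b ⊕ ff) ⊕ 55 = 74 ⊕ 55 = 21
byte 1: (7d ⊕ 80) ⊕ 73 = fd ⊕ 73 = 8e
byte 2: (ff ⊕ d8) ⊕ 65 = 27 ⊕ 65 = 42
byte 3: (4e ⊕ 95) ⊕ 72 = db ⊕ 72 = a9
byte 4: (92 ⊕ f4) ⊕ 3a = 66 ⊕ 3a = 5c
byte 5: (a7 ⊕ 9f) ⊕ 20 = 38 ⊕ 20 = 18
byte 6: (03 ⊕ 05) ⊕ 20 = 06 ⊕ 20 = 26
byte 7: (31 ⊕ 39) ⊕ 74 = 08 ⊕ 74 = 7c
byte 8: (99 ⊕ 95) ⊕ 68 = 0c ⊕ 68 = 64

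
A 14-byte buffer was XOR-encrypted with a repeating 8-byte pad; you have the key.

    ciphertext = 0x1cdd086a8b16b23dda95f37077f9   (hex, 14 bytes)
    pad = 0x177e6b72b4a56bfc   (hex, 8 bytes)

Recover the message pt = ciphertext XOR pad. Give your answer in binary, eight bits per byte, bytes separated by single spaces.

The 8-byte key repeats, so the effective keystream is 17 7e 6b 72 b4 a5 6b fc 17 7e 6b 72 b4 a5.
byte 0: 1c XOR 17 = 0b
byte 1: dd XOR 7e = a3
byte 2: 08 XOR 6b = 63
byte 3: 6a XOR 72 = 18
byte 4: 8b XOR b4 = 3f
byte 5: 16 XOR a5 = b3
byte 6: b2 XOR 6b = d9
byte 7: 3d XOR fc = c1
byte 8: da XOR 17 = cd
byte 9: 95 XOR 7e = eb
byte 10: f3 XOR 6b = 98
byte 11: 70 XOR 72 = 02
byte 12: 77 XOR b4 = c3
byte 13: f9 XOR a5 = 5c

00001011 10100011 01100011 00011000 00111111 10110011 11011001 11000001 11001101 11101011 10011000 00000010 11000011 01011100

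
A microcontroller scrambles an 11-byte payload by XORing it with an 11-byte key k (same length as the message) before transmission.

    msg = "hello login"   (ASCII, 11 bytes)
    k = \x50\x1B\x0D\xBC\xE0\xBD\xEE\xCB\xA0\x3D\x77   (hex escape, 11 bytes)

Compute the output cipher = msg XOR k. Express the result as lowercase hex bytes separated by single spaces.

byte 0: 68 XOR 50 = 38
byte 1: 65 XOR 1b = 7e
byte 2: 6c XOR 0d = 61
byte 3: 6c XOR bc = d0
byte 4: 6f XOR e0 = 8f
byte 5: 20 XOR bd = 9d
byte 6: 6c XOR ee = 82
byte 7: 6f XOR cb = a4
byte 8: 67 XOR a0 = c7
byte 9: 69 XOR 3d = 54
byte 10: 6e XOR 77 = 19

38 7e 61 d0 8f 9d 82 a4 c7 54 19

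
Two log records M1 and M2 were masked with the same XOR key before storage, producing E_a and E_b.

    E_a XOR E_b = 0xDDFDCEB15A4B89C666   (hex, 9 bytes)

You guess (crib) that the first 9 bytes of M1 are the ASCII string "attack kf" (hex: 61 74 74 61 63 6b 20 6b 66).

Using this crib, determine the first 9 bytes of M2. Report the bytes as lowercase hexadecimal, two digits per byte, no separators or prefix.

bc89bad03920a9ad00

Since E_a ⊕ E_b = M1 ⊕ M2, XORing with the guessed M1 bytes yields the corresponding M2 bytes: M2 = (E_a ⊕ E_b) ⊕ M1.
221 XOR  97 = 188
253 XOR 116 = 137
206 XOR 116 = 186
177 XOR  97 = 208
 90 XOR  99 =  57
 75 XOR 107 =  32
137 XOR  32 = 169
198 XOR 107 = 173
102 XOR 102 =   0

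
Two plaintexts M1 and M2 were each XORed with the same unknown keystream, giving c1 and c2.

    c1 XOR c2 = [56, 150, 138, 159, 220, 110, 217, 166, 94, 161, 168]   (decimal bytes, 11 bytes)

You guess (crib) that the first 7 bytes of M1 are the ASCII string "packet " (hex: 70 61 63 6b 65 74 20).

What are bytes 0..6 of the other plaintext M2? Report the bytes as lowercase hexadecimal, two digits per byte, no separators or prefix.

48f7e9f4b91af9

Since c1 ⊕ c2 = M1 ⊕ M2, XORing with the guessed M1 bytes yields the corresponding M2 bytes: M2 = (c1 ⊕ c2) ⊕ M1.
byte 0: 38 xor 70 = 48
byte 1: 96 xor 61 = f7
byte 2: 8a xor 63 = e9
byte 3: 9f xor 6b = f4
byte 4: dc xor 65 = b9
byte 5: 6e xor 74 = 1a
byte 6: d9 xor 20 = f9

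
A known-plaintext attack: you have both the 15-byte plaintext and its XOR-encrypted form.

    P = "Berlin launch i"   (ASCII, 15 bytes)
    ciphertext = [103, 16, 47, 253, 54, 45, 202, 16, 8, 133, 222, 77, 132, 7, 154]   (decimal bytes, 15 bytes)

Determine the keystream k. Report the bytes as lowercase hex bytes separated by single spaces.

Since ciphertext = P ⊕ k, XORing both sides with P gives k = P ⊕ ciphertext.
byte 0: 42 ⊕ 67 = 25
byte 1: 65 ⊕ 10 = 75
byte 2: 72 ⊕ 2f = 5d
byte 3: 6c ⊕ fd = 91
byte 4: 69 ⊕ 36 = 5f
byte 5: 6e ⊕ 2d = 43
byte 6: 20 ⊕ ca = ea
byte 7: 6c ⊕ 10 = 7c
byte 8: 61 ⊕ 08 = 69
byte 9: 75 ⊕ 85 = f0
byte 10: 6e ⊕ de = b0
byte 11: 63 ⊕ 4d = 2e
byte 12: 68 ⊕ 84 = ec
byte 13: 20 ⊕ 07 = 27
byte 14: 69 ⊕ 9a = f3

25 75 5d 91 5f 43 ea 7c 69 f0 b0 2e ec 27 f3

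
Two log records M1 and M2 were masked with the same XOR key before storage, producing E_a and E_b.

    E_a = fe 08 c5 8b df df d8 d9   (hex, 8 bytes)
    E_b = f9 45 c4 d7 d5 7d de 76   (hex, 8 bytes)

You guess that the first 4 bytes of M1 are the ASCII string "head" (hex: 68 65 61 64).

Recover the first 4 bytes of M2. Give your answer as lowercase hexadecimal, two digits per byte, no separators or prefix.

First, E_a ⊕ E_b = (M1 ⊕ K) ⊕ (M2 ⊕ K) = M1 ⊕ M2, so the key drops out. Then M2 = (M1 ⊕ M2) ⊕ M1 over the first 4 bytes.
byte 0: (fe xor f9) xor 68 = 07 xor 68 = 6f
byte 1: (08 xor 45) xor 65 = 4d xor 65 = 28
byte 2: (c5 xor c4) xor 61 = 01 xor 61 = 60
byte 3: (8b xor d7) xor 64 = 5c xor 64 = 38

6f286038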